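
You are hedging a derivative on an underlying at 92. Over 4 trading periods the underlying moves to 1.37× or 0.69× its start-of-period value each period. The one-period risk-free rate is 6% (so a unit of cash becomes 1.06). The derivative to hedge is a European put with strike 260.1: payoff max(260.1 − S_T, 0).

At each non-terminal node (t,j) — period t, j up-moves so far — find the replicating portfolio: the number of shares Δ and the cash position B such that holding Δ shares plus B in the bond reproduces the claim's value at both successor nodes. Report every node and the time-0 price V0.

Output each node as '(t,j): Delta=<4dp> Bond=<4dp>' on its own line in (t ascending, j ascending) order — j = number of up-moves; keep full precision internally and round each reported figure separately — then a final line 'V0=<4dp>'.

Under the risk-neutral measure, an up-move has probability p* = (R−d)/(u−d) = 0.5441 and values discount at R = 1.06.
Payoff layer (t=4): V(4,0)=239.2462, V(4,1)=218.6947, V(4,2)=177.8895, V(4,3)=96.8705, V(4,4)=0.0000
(3,0): S=30.2228. Δ = (V_up−V_dn)/(S_up−S_dn) = (218.6947−239.2462)/(41.4053−20.8538) = -1.0000. V = [p*·218.6947 + (1−p*)·239.2462]/1.06 = 215.1545. B = V − Δ·S = 245.3774.
(3,1): S=60.0076. Δ = (V_up−V_dn)/(S_up−S_dn) = (177.8895−218.6947)/(82.2105−41.4053) = -1.0000. V = [p*·177.8895 + (1−p*)·218.6947]/1.06 = 185.3697. B = V − Δ·S = 245.3774.
(3,2): S=119.1456. Δ = (V_up−V_dn)/(S_up−S_dn) = (96.8705−177.8895)/(163.2295−82.2105) = -1.0000. V = [p*·96.8705 + (1−p*)·177.8895]/1.06 = 126.2317. B = V − Δ·S = 245.3774.
(3,3): S=236.5645. Δ = (V_up−V_dn)/(S_up−S_dn) = (0.0000−96.8705)/(324.0933−163.2295) = -0.6022. V = [p*·0.0000 + (1−p*)·96.8705]/1.06 = 41.6618. B = V − Δ·S = 184.1185.
(2,0): S=43.8012. Δ = (V_up−V_dn)/(S_up−S_dn) = (185.3697−215.1545)/(60.0076−30.2228) = -1.0000. V = [p*·185.3697 + (1−p*)·215.1545]/1.06 = 187.6869. B = V − Δ·S = 231.4881.
(2,1): S=86.9676. Δ = (V_up−V_dn)/(S_up−S_dn) = (126.2317−185.3697)/(119.1456−60.0076) = -1.0000. V = [p*·126.2317 + (1−p*)·185.3697]/1.06 = 144.5205. B = V − Δ·S = 231.4881.
(2,2): S=172.6748. Δ = (V_up−V_dn)/(S_up−S_dn) = (41.6618−126.2317)/(236.5645−119.1456) = -0.7202. V = [p*·41.6618 + (1−p*)·126.2317]/1.06 = 75.6753. B = V − Δ·S = 200.0428.
(1,0): S=63.4800. Δ = (V_up−V_dn)/(S_up−S_dn) = (144.5205−187.6869)/(86.9676−43.8012) = -1.0000. V = [p*·144.5205 + (1−p*)·187.6869]/1.06 = 154.9050. B = V − Δ·S = 218.3850.
(1,1): S=126.0400. Δ = (V_up−V_dn)/(S_up−S_dn) = (75.6753−144.5205)/(172.6748−86.9676) = -0.8033. V = [p*·75.6753 + (1−p*)·144.5205]/1.06 = 101.0005. B = V − Δ·S = 202.2435.
(0,0): S=92.0000. Δ = (V_up−V_dn)/(S_up−S_dn) = (101.0005−154.9050)/(126.0400−63.4800) = -0.8616. V = [p*·101.0005 + (1−p*)·154.9050]/1.06 = 118.4666. B = V − Δ·S = 197.7378.
Root portfolio cost Δ·92+B reproduces V0=118.4666.

(0,0): Delta=-0.8616 Bond=197.7378
(1,0): Delta=-1.0000 Bond=218.3850
(1,1): Delta=-0.8033 Bond=202.2435
(2,0): Delta=-1.0000 Bond=231.4881
(2,1): Delta=-1.0000 Bond=231.4881
(2,2): Delta=-0.7202 Bond=200.0428
(3,0): Delta=-1.0000 Bond=245.3774
(3,1): Delta=-1.0000 Bond=245.3774
(3,2): Delta=-1.0000 Bond=245.3774
(3,3): Delta=-0.6022 Bond=184.1185
V0=118.4666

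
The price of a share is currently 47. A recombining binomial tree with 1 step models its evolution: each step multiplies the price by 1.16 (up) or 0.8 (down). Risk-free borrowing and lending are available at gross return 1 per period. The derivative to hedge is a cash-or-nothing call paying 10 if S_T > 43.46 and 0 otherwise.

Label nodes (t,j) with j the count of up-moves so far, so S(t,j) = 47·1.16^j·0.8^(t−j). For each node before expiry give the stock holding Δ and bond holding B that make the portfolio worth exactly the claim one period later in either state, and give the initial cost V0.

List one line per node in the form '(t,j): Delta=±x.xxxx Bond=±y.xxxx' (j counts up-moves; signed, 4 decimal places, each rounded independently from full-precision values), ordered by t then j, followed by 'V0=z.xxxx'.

(0,0): Delta=0.5910 Bond=-22.2222
V0=5.5556

The replicating-portfolio and risk-neutral prices coincide; use p* = (1−0.8)/(1.16−0.8) = 0.5556 for the latter.
Terminal values V(1,·): V(1,0)=0.0000, V(1,1)=10.0000
(0,0): S=47.0000. Δ = (V_up−V_dn)/(S_up−S_dn) = (10.0000−0.0000)/(54.5200−37.6000) = 0.5910. V = [p*·10.0000 + (1−p*)·0.0000]/1 = 5.5556. B = V − Δ·S = -22.2222.
Root portfolio cost Δ·47+B reproduces V0=5.5556.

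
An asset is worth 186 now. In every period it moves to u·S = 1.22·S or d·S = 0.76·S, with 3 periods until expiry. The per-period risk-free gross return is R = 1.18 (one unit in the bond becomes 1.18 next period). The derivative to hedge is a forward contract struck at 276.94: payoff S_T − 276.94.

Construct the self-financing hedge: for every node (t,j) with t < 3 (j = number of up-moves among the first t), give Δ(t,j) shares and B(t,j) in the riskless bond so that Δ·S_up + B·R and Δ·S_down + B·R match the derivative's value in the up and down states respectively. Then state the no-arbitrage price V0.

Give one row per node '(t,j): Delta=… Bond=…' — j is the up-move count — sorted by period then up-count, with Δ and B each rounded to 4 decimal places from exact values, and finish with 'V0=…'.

(0,0): Delta=1.0000 Bond=-168.5542
(1,0): Delta=1.0000 Bond=-198.8940
(1,1): Delta=1.0000 Bond=-198.8940
(2,0): Delta=1.0000 Bond=-234.6949
(2,1): Delta=1.0000 Bond=-234.6949
(2,2): Delta=1.0000 Bond=-234.6949
V0=17.4458

Under the risk-neutral measure, an up-move has probability p* = (R−d)/(u−d) = 0.9130 and values discount at R = 1.18.
At expiry t=3: V(3,0)=-195.2905, V(3,1)=-145.8710, V(3,2)=-66.5398, V(3,3)=60.8077
Node (2,0) S=107.4336: V=(p*·-145.8710+(1−p*)·-195.2905)/1.18=-127.2613; Δ=(-145.8710−-195.2905)/(131.0690−81.6495)=1.0000; B=V−Δ·S=-234.6949
Node (2,1) S=172.4592: V=(p*·-66.5398+(1−p*)·-145.8710)/1.18=-62.2357; Δ=(-66.5398−-145.8710)/(210.4002−131.0690)=1.0000; B=V−Δ·S=-234.6949
Node (2,2) S=276.8424: V=(p*·60.8077+(1−p*)·-66.5398)/1.18=42.1475; Δ=(60.8077−-66.5398)/(337.7477−210.4002)=1.0000; B=V−Δ·S=-234.6949
Node (1,0) S=141.3600: V=(p*·-62.2357+(1−p*)·-127.2613)/1.18=-57.5340; Δ=(-62.2357−-127.2613)/(172.4592−107.4336)=1.0000; B=V−Δ·S=-198.8940
Node (1,1) S=226.9200: V=(p*·42.1475+(1−p*)·-62.2357)/1.18=28.0260; Δ=(42.1475−-62.2357)/(276.8424−172.4592)=1.0000; B=V−Δ·S=-198.8940
Node (0,0) S=186.0000: V=(p*·28.0260+(1−p*)·-57.5340)/1.18=17.4458; Δ=(28.0260−-57.5340)/(226.9200−141.3600)=1.0000; B=V−Δ·S=-168.5542
Self-financing check: at every node Δ·S+B equals the discounted successor values.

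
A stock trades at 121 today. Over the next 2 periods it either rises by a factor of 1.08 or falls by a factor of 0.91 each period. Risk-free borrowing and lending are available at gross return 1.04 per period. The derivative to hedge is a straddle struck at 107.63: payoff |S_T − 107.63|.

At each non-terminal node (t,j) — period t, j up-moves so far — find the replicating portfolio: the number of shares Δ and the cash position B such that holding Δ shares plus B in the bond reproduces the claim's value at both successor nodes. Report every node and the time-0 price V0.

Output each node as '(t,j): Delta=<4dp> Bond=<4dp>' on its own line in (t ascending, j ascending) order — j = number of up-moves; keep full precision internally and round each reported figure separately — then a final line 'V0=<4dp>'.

(0,0): Delta=0.8366 Bond=-78.9732
(1,0): Delta=0.2062 Bond=-12.7179
(1,1): Delta=1.0000 Bond=-103.4904
V0=22.2506

Under the risk-neutral measure, an up-move has probability p* = (R−d)/(u−d) = 0.7647 and values discount at R = 1.04.
Payoff layer (t=2): V(2,0)=7.4299, V(2,1)=11.2888, V(2,2)=33.5044
(1,0): S=110.1100. Δ = (V_up−V_dn)/(S_up−S_dn) = (11.2888−7.4299)/(118.9188−100.2001) = 0.2062. V = [p*·11.2888 + (1−p*)·7.4299]/1.04 = 9.9816. B = V − Δ·S = -12.7179.
(1,1): S=130.6800. Δ = (V_up−V_dn)/(S_up−S_dn) = (33.5044−11.2888)/(141.1344−118.9188) = 1.0000. V = [p*·33.5044 + (1−p*)·11.2888]/1.04 = 27.1896. B = V − Δ·S = -103.4904.
(0,0): S=121.0000. Δ = (V_up−V_dn)/(S_up−S_dn) = (27.1896−9.9816)/(130.6800−110.1100) = 0.8366. V = [p*·27.1896 + (1−p*)·9.9816]/1.04 = 22.2506. B = V − Δ·S = -78.9732.
Self-financing check: at every node Δ·S+B equals the discounted successor values.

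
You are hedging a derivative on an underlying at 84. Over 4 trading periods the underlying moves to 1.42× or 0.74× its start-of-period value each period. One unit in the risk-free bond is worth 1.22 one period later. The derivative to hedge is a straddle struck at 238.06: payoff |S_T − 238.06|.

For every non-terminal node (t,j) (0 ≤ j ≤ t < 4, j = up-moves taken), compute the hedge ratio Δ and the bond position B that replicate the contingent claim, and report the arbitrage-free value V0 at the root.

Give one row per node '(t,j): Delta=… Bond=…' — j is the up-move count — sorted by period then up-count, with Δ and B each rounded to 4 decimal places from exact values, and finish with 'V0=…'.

Under the risk-neutral measure, an up-move has probability p* = (R−d)/(u−d) = 0.7059 and values discount at R = 1.22.
Terminal values V(4,·): V(4,0)=212.8713, V(4,1)=189.7249, V(4,2)=145.3088, V(4,3)=60.0780, V(4,4)=103.4730
Node (3,0) S=34.0388: V=(p*·189.7249+(1−p*)·212.8713)/1.22=161.0923; Δ=(189.7249−212.8713)/(48.3351−25.1887)=-1.0000; B=V−Δ·S=195.1311
Node (3,1) S=65.3177: V=(p*·145.3088+(1−p*)·189.7249)/1.22=129.8134; Δ=(145.3088−189.7249)/(92.7512−48.3351)=-1.0000; B=V−Δ·S=195.1311
Node (3,2) S=125.3394: V=(p*·60.0780+(1−p*)·145.3088)/1.22=69.7917; Δ=(60.0780−145.3088)/(177.9820−92.7512)=-1.0000; B=V−Δ·S=195.1311
Node (3,3) S=240.5162: V=(p*·103.4730+(1−p*)·60.0780)/1.22=74.3523; Δ=(103.4730−60.0780)/(341.5330−177.9820)=0.2653; B=V−Δ·S=10.5361
Node (2,0) S=45.9984: V=(p*·129.8134+(1−p*)·161.0923)/1.22=113.9452; Δ=(129.8134−161.0923)/(65.3177−34.0388)=-1.0000; B=V−Δ·S=159.9436
Node (2,1) S=88.2672: V=(p*·69.7917+(1−p*)·129.8134)/1.22=71.6764; Δ=(69.7917−129.8134)/(125.3394−65.3177)=-1.0000; B=V−Δ·S=159.9436
Node (2,2) S=169.3776: V=(p*·74.3523+(1−p*)·69.7917)/1.22=59.8450; Δ=(74.3523−69.7917)/(240.5162−125.3394)=0.0396; B=V−Δ·S=53.1383
Node (1,0) S=62.1600: V=(p*·71.6764+(1−p*)·113.9452)/1.22=68.9413; Δ=(71.6764−113.9452)/(88.2672−45.9984)=-1.0000; B=V−Δ·S=131.1013
Node (1,1) S=119.2800: V=(p*·59.8450+(1−p*)·71.6764)/1.22=51.9056; Δ=(59.8450−71.6764)/(169.3776−88.2672)=-0.1459; B=V−Δ·S=69.3046
Node (0,0) S=84.0000: V=(p*·51.9056+(1−p*)·68.9413)/1.22=46.6525; Δ=(51.9056−68.9413)/(119.2800−62.1600)=-0.2982; B=V−Δ·S=71.7050
Root portfolio cost Δ·84+B reproduces V0=46.6525.

(0,0): Delta=-0.2982 Bond=71.7050
(1,0): Delta=-1.0000 Bond=131.1013
(1,1): Delta=-0.1459 Bond=69.3046
(2,0): Delta=-1.0000 Bond=159.9436
(2,1): Delta=-1.0000 Bond=159.9436
(2,2): Delta=0.0396 Bond=53.1383
(3,0): Delta=-1.0000 Bond=195.1311
(3,1): Delta=-1.0000 Bond=195.1311
(3,2): Delta=-1.0000 Bond=195.1311
(3,3): Delta=0.2653 Bond=10.5361
V0=46.6525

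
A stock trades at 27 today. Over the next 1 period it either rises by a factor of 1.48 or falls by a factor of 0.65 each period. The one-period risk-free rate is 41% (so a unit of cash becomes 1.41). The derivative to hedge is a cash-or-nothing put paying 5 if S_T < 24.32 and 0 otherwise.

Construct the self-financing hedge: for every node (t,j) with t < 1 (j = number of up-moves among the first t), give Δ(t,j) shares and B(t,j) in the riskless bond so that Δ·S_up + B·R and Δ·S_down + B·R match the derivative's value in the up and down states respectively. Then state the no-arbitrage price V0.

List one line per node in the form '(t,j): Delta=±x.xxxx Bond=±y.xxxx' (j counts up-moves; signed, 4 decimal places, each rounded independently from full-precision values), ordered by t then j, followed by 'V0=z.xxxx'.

(0,0): Delta=-0.2231 Bond=6.3232
V0=0.2991

Since d<R<u, set p* = (R−d)/(u−d) = 0.9157; price each node as the discounted p*-expectation of its children.
Payoff layer (t=1): V(1,0)=5.0000, V(1,1)=0.0000
(0,0): S=27.0000. Δ = (V_up−V_dn)/(S_up−S_dn) = (0.0000−5.0000)/(39.9600−17.5500) = -0.2231. V = [p*·0.0000 + (1−p*)·5.0000]/1.41 = 0.2991. B = V − Δ·S = 6.3232.
The time-0 hedge costs 0.2991, which is the no-arbitrage price.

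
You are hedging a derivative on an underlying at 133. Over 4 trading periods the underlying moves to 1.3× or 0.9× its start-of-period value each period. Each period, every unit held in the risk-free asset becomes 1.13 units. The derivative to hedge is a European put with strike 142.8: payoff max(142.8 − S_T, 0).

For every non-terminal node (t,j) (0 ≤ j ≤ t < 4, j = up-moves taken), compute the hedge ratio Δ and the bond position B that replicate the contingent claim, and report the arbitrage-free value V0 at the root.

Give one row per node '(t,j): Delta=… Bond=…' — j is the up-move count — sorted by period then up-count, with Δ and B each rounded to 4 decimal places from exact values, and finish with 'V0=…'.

No-arbitrage ⇒ martingale measure with p* = (R−d)/(u−d) = 0.5750.
Payoff layer (t=4): V(4,0)=55.5387, V(4,1)=16.7559, V(4,2)=0.0000, V(4,3)=0.0000, V(4,4)=0.0000
(3,0): S=96.9570. Δ = (V_up−V_dn)/(S_up−S_dn) = (16.7559−55.5387)/(126.0441−87.2613) = -1.0000. V = [p*·16.7559 + (1−p*)·55.5387]/1.13 = 29.4147. B = V − Δ·S = 126.3717.
(3,1): S=140.0490. Δ = (V_up−V_dn)/(S_up−S_dn) = (0.0000−16.7559)/(182.0637−126.0441) = -0.2991. V = [p*·0.0000 + (1−p*)·16.7559]/1.13 = 6.3020. B = V − Δ·S = 48.1917.
(3,2): S=202.2930. Δ = (V_up−V_dn)/(S_up−S_dn) = (0.0000−0.0000)/(262.9809−182.0637) = 0.0000. V = [p*·0.0000 + (1−p*)·0.0000]/1.13 = 0.0000. B = V − Δ·S = 0.0000.
(3,3): S=292.2010. Δ = (V_up−V_dn)/(S_up−S_dn) = (0.0000−0.0000)/(379.8613−262.9809) = 0.0000. V = [p*·0.0000 + (1−p*)·0.0000]/1.13 = 0.0000. B = V − Δ·S = 0.0000.
(2,0): S=107.7300. Δ = (V_up−V_dn)/(S_up−S_dn) = (6.3020−29.4147)/(140.0490−96.9570) = -0.5364. V = [p*·6.3020 + (1−p*)·29.4147]/1.13 = 14.2698. B = V − Δ·S = 72.0515.
(2,1): S=155.6100. Δ = (V_up−V_dn)/(S_up−S_dn) = (0.0000−6.3020)/(202.2930−140.0490) = -0.1012. V = [p*·0.0000 + (1−p*)·6.3020]/1.13 = 2.3702. B = V − Δ·S = 18.1252.
(2,2): S=224.7700. Δ = (V_up−V_dn)/(S_up−S_dn) = (0.0000−0.0000)/(292.2010−202.2930) = 0.0000. V = [p*·0.0000 + (1−p*)·0.0000]/1.13 = 0.0000. B = V − Δ·S = 0.0000.
(1,0): S=119.7000. Δ = (V_up−V_dn)/(S_up−S_dn) = (2.3702−14.2698)/(155.6100−107.7300) = -0.2485. V = [p*·2.3702 + (1−p*)·14.2698]/1.13 = 6.5731. B = V − Δ·S = 36.3220.
(1,1): S=172.9000. Δ = (V_up−V_dn)/(S_up−S_dn) = (0.0000−2.3702)/(224.7700−155.6100) = -0.0343. V = [p*·0.0000 + (1−p*)·2.3702]/1.13 = 0.8915. B = V − Δ·S = 6.8170.
(0,0): S=133.0000. Δ = (V_up−V_dn)/(S_up−S_dn) = (0.8915−6.5731)/(172.9000−119.7000) = -0.1068. V = [p*·0.8915 + (1−p*)·6.5731]/1.13 = 2.9258. B = V − Δ·S = 17.1298.
The time-0 hedge costs 2.9258, which is the no-arbitrage price.

(0,0): Delta=-0.1068 Bond=17.1298
(1,0): Delta=-0.2485 Bond=36.3220
(1,1): Delta=-0.0343 Bond=6.8170
(2,0): Delta=-0.5364 Bond=72.0515
(2,1): Delta=-0.1012 Bond=18.1252
(2,2): Delta=0.0000 Bond=0.0000
(3,0): Delta=-1.0000 Bond=126.3717
(3,1): Delta=-0.2991 Bond=48.1917
(3,2): Delta=0.0000 Bond=0.0000
(3,3): Delta=0.0000 Bond=0.0000
V0=2.9258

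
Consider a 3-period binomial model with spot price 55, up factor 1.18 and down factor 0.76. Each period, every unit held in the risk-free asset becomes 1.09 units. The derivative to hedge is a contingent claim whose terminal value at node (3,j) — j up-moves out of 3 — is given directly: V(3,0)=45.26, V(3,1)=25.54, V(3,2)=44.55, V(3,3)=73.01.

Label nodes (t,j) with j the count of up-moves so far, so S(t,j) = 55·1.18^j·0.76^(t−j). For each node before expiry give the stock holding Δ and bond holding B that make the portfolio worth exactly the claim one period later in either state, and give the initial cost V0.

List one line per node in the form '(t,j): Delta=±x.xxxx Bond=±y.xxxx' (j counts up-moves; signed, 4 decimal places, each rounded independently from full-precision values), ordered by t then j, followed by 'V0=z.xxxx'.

Risk-neutral probability p* = (R−d)/(u−d) = (1.09−0.76)/(1.18−0.76) = 0.7857.
Terminal values V(3,·): V(3,0)=45.2600, V(3,1)=25.5400, V(3,2)=44.5500, V(3,3)=73.0100
  t=2,j=0: stock 31.7680 → up 37.4862 (V=25.5400), down 24.1437 (V=45.2600). Price 27.3080; hedge Δ=-1.4780, bond B=74.2604.
  t=2,j=1: stock 49.3240 → up 58.2023 (V=44.5500), down 37.4862 (V=25.5400). Price 37.1343; hedge Δ=0.9176, bond B=-8.1276.
  t=2,j=2: stock 76.5820 → up 90.3668 (V=73.0100), down 58.2023 (V=44.5500). Price 61.3866; hedge Δ=0.8848, bond B=-6.3753.
  t=1,j=0: stock 41.8000 → up 49.3240 (V=37.1343), down 31.7680 (V=27.3080). Price 32.1364; hedge Δ=0.5597, bond B=8.7404.
  t=1,j=1: stock 64.9000 → up 76.5820 (V=61.3866), down 49.3240 (V=37.1343). Price 51.5502; hedge Δ=0.8897, bond B=-6.1934.
  t=0,j=0: stock 55.0000 → up 64.9000 (V=51.5502), down 41.8000 (V=32.1364). Price 43.4772; hedge Δ=0.8404, bond B=-2.7461.
Each (Δ,B) replicates both successor values, so the strategy is self-financing and V0 is arbitrage-free.

(0,0): Delta=0.8404 Bond=-2.7461
(1,0): Delta=0.5597 Bond=8.7404
(1,1): Delta=0.8897 Bond=-6.1934
(2,0): Delta=-1.4780 Bond=74.2604
(2,1): Delta=0.9176 Bond=-8.1276
(2,2): Delta=0.8848 Bond=-6.3753
V0=43.4772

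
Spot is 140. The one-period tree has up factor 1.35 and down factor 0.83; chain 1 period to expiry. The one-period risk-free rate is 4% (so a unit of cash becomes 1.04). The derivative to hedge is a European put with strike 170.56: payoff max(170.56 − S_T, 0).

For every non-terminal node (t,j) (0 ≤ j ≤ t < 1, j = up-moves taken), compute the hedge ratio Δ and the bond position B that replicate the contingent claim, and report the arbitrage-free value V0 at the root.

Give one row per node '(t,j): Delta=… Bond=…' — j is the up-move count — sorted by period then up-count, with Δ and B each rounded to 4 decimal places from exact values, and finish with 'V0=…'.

(0,0): Delta=-0.7467 Bond=135.6990
V0=31.1605

Since d<R<u, set p* = (R−d)/(u−d) = 0.4038; price each node as the discounted p*-expectation of its children.
Terminal payoffs: V(1,0)=54.3600, V(1,1)=0.0000
Node (0,0) S=140.0000: V=(p*·0.0000+(1−p*)·54.3600)/1.04=31.1605; Δ=(0.0000−54.3600)/(189.0000−116.2000)=-0.7467; B=V−Δ·S=135.6990
Self-financing check: at every node Δ·S+B equals the discounted successor values.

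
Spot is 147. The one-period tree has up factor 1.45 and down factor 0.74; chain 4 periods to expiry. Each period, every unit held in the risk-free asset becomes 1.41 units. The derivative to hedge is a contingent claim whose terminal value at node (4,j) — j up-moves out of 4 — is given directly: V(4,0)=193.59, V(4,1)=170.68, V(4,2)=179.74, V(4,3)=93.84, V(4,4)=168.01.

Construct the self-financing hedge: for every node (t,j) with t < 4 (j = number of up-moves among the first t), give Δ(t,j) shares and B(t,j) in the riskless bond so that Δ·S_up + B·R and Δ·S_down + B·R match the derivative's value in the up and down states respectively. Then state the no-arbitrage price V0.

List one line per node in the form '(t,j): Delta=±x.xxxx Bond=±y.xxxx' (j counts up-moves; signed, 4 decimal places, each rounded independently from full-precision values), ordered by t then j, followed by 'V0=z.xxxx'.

Risk-neutral probability p* = (R−d)/(u−d) = (1.41−0.74)/(1.45−0.74) = 0.9437.
At expiry t=4: V(4,0)=193.5900, V(4,1)=170.6800, V(4,2)=179.7400, V(4,3)=93.8400, V(4,4)=168.0100
Node (3,0) S=59.5679: V=(p*·170.6800+(1−p*)·193.5900)/1.41=121.9650; Δ=(170.6800−193.5900)/(86.3735−44.0803)=-0.5417; B=V−Δ·S=154.2326
Node (3,1) S=116.7209: V=(p*·179.7400+(1−p*)·170.6800)/1.41=127.1132; Δ=(179.7400−170.6800)/(169.2454−86.3735)=0.1093; B=V−Δ·S=114.3526
Node (3,2) S=228.7099: V=(p*·93.8400+(1−p*)·179.7400)/1.41=69.9854; Δ=(93.8400−179.7400)/(331.6294−169.2454)=-0.5290; B=V−Δ·S=190.9713
Node (3,3) S=448.1479: V=(p*·168.0100+(1−p*)·93.8400)/1.41=116.1925; Δ=(168.0100−93.8400)/(649.8144−331.6294)=0.2331; B=V−Δ·S=11.7277
Node (2,0) S=80.4972: V=(p*·127.1132+(1−p*)·121.9650)/1.41=89.9455; Δ=(127.1132−121.9650)/(116.7209−59.5679)=0.0901; B=V−Δ·S=82.6946
Node (2,1) S=157.7310: V=(p*·69.9854+(1−p*)·127.1132)/1.41=51.9176; Δ=(69.9854−127.1132)/(228.7099−116.7209)=-0.5101; B=V−Δ·S=132.3793
Node (2,2) S=309.0675: V=(p*·116.1925+(1−p*)·69.9854)/1.41=80.5598; Δ=(116.1925−69.9854)/(448.1479−228.7099)=0.2106; B=V−Δ·S=15.4794
Node (1,0) S=108.7800: V=(p*·51.9176+(1−p*)·89.9455)/1.41=38.3405; Δ=(51.9176−89.9455)/(157.7310−80.4972)=-0.4924; B=V−Δ·S=91.9008
Node (1,1) S=213.1500: V=(p*·80.5598+(1−p*)·51.9176)/1.41=55.9902; Δ=(80.5598−51.9176)/(309.0675−157.7310)=0.1893; B=V−Δ·S=15.6491
Node (0,0) S=147.0000: V=(p*·55.9902+(1−p*)·38.3405)/1.41=39.0041; Δ=(55.9902−38.3405)/(213.1500−108.7800)=0.1691; B=V−Δ·S=14.1454
Root portfolio cost Δ·147+B reproduces V0=39.0041.

(0,0): Delta=0.1691 Bond=14.1454
(1,0): Delta=-0.4924 Bond=91.9008
(1,1): Delta=0.1893 Bond=15.6491
(2,0): Delta=0.0901 Bond=82.6946
(2,1): Delta=-0.5101 Bond=132.3793
(2,2): Delta=0.2106 Bond=15.4794
(3,0): Delta=-0.5417 Bond=154.2326
(3,1): Delta=0.1093 Bond=114.3526
(3,2): Delta=-0.5290 Bond=190.9713
(3,3): Delta=0.2331 Bond=11.7277
V0=39.0041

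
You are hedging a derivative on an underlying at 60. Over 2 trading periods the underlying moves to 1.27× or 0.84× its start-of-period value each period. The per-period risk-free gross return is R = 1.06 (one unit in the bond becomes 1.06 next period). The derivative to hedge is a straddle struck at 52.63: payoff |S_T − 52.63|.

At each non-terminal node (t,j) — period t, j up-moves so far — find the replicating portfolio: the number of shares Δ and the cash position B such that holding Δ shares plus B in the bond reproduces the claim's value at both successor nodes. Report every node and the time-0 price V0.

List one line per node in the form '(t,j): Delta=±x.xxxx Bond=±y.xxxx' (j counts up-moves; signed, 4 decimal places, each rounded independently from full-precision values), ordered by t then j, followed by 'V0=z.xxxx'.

No-arbitrage ⇒ martingale measure with p* = (R−d)/(u−d) = 0.5116.
At expiry t=2: V(2,0)=10.2940, V(2,1)=11.3780, V(2,2)=44.1440
Node (1,0) S=50.4000: V=(p*·11.3780+(1−p*)·10.2940)/1.06=10.2345; Δ=(11.3780−10.2940)/(64.0080−42.3360)=0.0500; B=V−Δ·S=7.7136
Node (1,1) S=76.2000: V=(p*·44.1440+(1−p*)·11.3780)/1.06=26.5491; Δ=(44.1440−11.3780)/(96.7740−64.0080)=1.0000; B=V−Δ·S=-49.6509
Node (0,0) S=60.0000: V=(p*·26.5491+(1−p*)·10.2345)/1.06=17.5297; Δ=(26.5491−10.2345)/(76.2000−50.4000)=0.6323; B=V−Δ·S=-20.4110
Each (Δ,B) replicates both successor values, so the strategy is self-financing and V0 is arbitrage-free.

(0,0): Delta=0.6323 Bond=-20.4110
(1,0): Delta=0.0500 Bond=7.7136
(1,1): Delta=1.0000 Bond=-49.6509
V0=17.5297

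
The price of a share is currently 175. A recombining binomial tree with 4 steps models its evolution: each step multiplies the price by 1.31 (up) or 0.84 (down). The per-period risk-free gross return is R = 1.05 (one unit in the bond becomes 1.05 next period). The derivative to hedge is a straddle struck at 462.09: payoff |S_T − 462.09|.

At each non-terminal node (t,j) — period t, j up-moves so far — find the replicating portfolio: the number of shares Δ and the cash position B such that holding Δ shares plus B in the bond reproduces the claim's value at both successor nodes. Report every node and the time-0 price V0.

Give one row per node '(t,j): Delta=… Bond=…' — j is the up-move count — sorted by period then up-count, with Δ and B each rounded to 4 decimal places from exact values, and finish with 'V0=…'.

Since d<R<u, set p* = (R−d)/(u−d) = 0.4468; price each node as the discounted p*-expectation of its children.
Payoff layer (t=4): V(4,0)=374.9625, V(4,1)=326.2126, V(4,2)=250.1860, V(4,3)=131.6206, V(4,4)=53.2849
(3,0): S=103.7232. Δ = (V_up−V_dn)/(S_up−S_dn) = (326.2126−374.9625)/(135.8774−87.1275) = -1.0000. V = [p*·326.2126 + (1−p*)·374.9625]/1.05 = 336.3625. B = V − Δ·S = 440.0857.
(3,1): S=161.7588. Δ = (V_up−V_dn)/(S_up−S_dn) = (250.1860−326.2126)/(211.9040−135.8774) = -1.0000. V = [p*·250.1860 + (1−p*)·326.2126]/1.05 = 278.3269. B = V − Δ·S = 440.0857.
(3,2): S=252.2667. Δ = (V_up−V_dn)/(S_up−S_dn) = (131.6206−250.1860)/(330.4694−211.9040) = -1.0000. V = [p*·131.6206 + (1−p*)·250.1860]/1.05 = 187.8190. B = V − Δ·S = 440.0857.
(3,3): S=393.4159. Δ = (V_up−V_dn)/(S_up−S_dn) = (53.2849−131.6206)/(515.3749−330.4694) = -0.4237. V = [p*·53.2849 + (1−p*)·131.6206]/1.05 = 92.0186. B = V − Δ·S = 258.6904.
(2,0): S=123.4800. Δ = (V_up−V_dn)/(S_up−S_dn) = (278.3269−336.3625)/(161.7588−103.7232) = -1.0000. V = [p*·278.3269 + (1−p*)·336.3625]/1.05 = 295.6493. B = V − Δ·S = 419.1293.
(2,1): S=192.5700. Δ = (V_up−V_dn)/(S_up−S_dn) = (187.8190−278.3269)/(252.2667−161.7588) = -1.0000. V = [p*·187.8190 + (1−p*)·278.3269]/1.05 = 226.5593. B = V − Δ·S = 419.1293.
(2,2): S=300.3175. Δ = (V_up−V_dn)/(S_up−S_dn) = (92.0186−187.8190)/(393.4159−252.2667) = -0.6787. V = [p*·92.0186 + (1−p*)·187.8190]/1.05 = 138.1091. B = V − Δ·S = 341.9398.
(1,0): S=147.0000. Δ = (V_up−V_dn)/(S_up−S_dn) = (226.5593−295.6493)/(192.5700−123.4800) = -1.0000. V = [p*·226.5593 + (1−p*)·295.6493]/1.05 = 252.1707. B = V − Δ·S = 399.1707.
(1,1): S=229.2500. Δ = (V_up−V_dn)/(S_up−S_dn) = (138.1091−226.5593)/(300.3175−192.5700) = -0.8209. V = [p*·138.1091 + (1−p*)·226.5593]/1.05 = 178.1324. B = V − Δ·S = 366.3241.
(0,0): S=175.0000. Δ = (V_up−V_dn)/(S_up−S_dn) = (178.1324−252.1707)/(229.2500−147.0000) = -0.9002. V = [p*·178.1324 + (1−p*)·252.1707]/1.05 = 208.6569. B = V − Δ·S = 366.1853.
Self-financing check: at every node Δ·S+B equals the discounted successor values.

(0,0): Delta=-0.9002 Bond=366.1853
(1,0): Delta=-1.0000 Bond=399.1707
(1,1): Delta=-0.8209 Bond=366.3241
(2,0): Delta=-1.0000 Bond=419.1293
(2,1): Delta=-1.0000 Bond=419.1293
(2,2): Delta=-0.6787 Bond=341.9398
(3,0): Delta=-1.0000 Bond=440.0857
(3,1): Delta=-1.0000 Bond=440.0857
(3,2): Delta=-1.0000 Bond=440.0857
(3,3): Delta=-0.4237 Bond=258.6904
V0=208.6569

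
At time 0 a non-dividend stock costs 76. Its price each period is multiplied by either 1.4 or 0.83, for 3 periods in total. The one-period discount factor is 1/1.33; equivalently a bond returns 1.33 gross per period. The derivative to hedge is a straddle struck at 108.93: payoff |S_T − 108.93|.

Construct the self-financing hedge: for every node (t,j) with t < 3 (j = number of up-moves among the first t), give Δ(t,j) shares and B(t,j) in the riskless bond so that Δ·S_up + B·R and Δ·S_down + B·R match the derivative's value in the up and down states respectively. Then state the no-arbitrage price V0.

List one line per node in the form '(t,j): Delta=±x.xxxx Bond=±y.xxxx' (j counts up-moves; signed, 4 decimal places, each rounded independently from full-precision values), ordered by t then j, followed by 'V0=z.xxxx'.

Under the risk-neutral measure, an up-move has probability p* = (R−d)/(u−d) = 0.8772 and values discount at R = 1.33.
Payoff layer (t=3): V(3,0)=65.4742, V(3,1)=35.6310, V(3,2)=14.7068, V(3,3)=99.6140
(2,0): S=52.3564. Δ = (V_up−V_dn)/(S_up−S_dn) = (35.6310−65.4742)/(73.2990−43.4558) = -1.0000. V = [p*·35.6310 + (1−p*)·65.4742]/1.33 = 29.5459. B = V − Δ·S = 81.9023.
(2,1): S=88.3120. Δ = (V_up−V_dn)/(S_up−S_dn) = (14.7068−35.6310)/(123.6368−73.2990) = -0.4157. V = [p*·14.7068 + (1−p*)·35.6310]/1.33 = 12.9898. B = V − Δ·S = 49.6990.
(2,2): S=148.9600. Δ = (V_up−V_dn)/(S_up−S_dn) = (99.6140−14.7068)/(208.5440−123.6368) = 1.0000. V = [p*·99.6140 + (1−p*)·14.7068]/1.33 = 67.0577. B = V − Δ·S = -81.9023.
(1,0): S=63.0800. Δ = (V_up−V_dn)/(S_up−S_dn) = (12.9898−29.5459)/(88.3120−52.3564) = -0.4605. V = [p*·12.9898 + (1−p*)·29.5459]/1.33 = 11.2955. B = V − Δ·S = 40.3412.
(1,1): S=106.4000. Δ = (V_up−V_dn)/(S_up−S_dn) = (67.0577−12.9898)/(148.9600−88.3120) = 0.8915. V = [p*·67.0577 + (1−p*)·12.9898]/1.33 = 45.4269. B = V − Δ·S = -49.4291.
(0,0): S=76.0000. Δ = (V_up−V_dn)/(S_up−S_dn) = (45.4269−11.2955)/(106.4000−63.0800) = 0.7879. V = [p*·45.4269 + (1−p*)·11.2955]/1.33 = 31.0040. B = V − Δ·S = -28.8757.
Self-financing check: at every node Δ·S+B equals the discounted successor values.

(0,0): Delta=0.7879 Bond=-28.8757
(1,0): Delta=-0.4605 Bond=40.3412
(1,1): Delta=0.8915 Bond=-49.4291
(2,0): Delta=-1.0000 Bond=81.9023
(2,1): Delta=-0.4157 Bond=49.6990
(2,2): Delta=1.0000 Bond=-81.9023
V0=31.0040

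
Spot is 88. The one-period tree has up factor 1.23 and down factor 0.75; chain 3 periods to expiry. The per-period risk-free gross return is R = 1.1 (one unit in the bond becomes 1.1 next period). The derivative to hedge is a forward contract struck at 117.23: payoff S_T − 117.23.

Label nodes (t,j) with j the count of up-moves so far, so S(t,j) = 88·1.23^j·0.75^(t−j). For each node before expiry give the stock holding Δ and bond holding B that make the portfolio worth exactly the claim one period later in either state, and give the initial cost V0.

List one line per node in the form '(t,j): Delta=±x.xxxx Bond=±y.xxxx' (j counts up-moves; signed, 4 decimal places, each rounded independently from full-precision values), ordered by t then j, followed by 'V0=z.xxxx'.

(0,0): Delta=1.0000 Bond=-88.0766
(1,0): Delta=1.0000 Bond=-96.8843
(1,1): Delta=1.0000 Bond=-96.8843
(2,0): Delta=1.0000 Bond=-106.5727
(2,1): Delta=1.0000 Bond=-106.5727
(2,2): Delta=1.0000 Bond=-106.5727
V0=-0.0766

No-arbitrage ⇒ martingale measure with p* = (R−d)/(u−d) = 0.7292.
Payoff layer (t=3): V(3,0)=-80.1050, V(3,1)=-56.3450, V(3,2)=-17.3786, V(3,3)=46.5263
(2,0): S=49.5000. Δ = (V_up−V_dn)/(S_up−S_dn) = (-56.3450−-80.1050)/(60.8850−37.1250) = 1.0000. V = [p*·-56.3450 + (1−p*)·-80.1050]/1.1 = -57.0727. B = V − Δ·S = -106.5727.
(2,1): S=81.1800. Δ = (V_up−V_dn)/(S_up−S_dn) = (-17.3786−-56.3450)/(99.8514−60.8850) = 1.0000. V = [p*·-17.3786 + (1−p*)·-56.3450]/1.1 = -25.3927. B = V − Δ·S = -106.5727.
(2,2): S=133.1352. Δ = (V_up−V_dn)/(S_up−S_dn) = (46.5263−-17.3786)/(163.7563−99.8514) = 1.0000. V = [p*·46.5263 + (1−p*)·-17.3786]/1.1 = 26.5625. B = V − Δ·S = -106.5727.
(1,0): S=66.0000. Δ = (V_up−V_dn)/(S_up−S_dn) = (-25.3927−-57.0727)/(81.1800−49.5000) = 1.0000. V = [p*·-25.3927 + (1−p*)·-57.0727]/1.1 = -30.8843. B = V − Δ·S = -96.8843.
(1,1): S=108.2400. Δ = (V_up−V_dn)/(S_up−S_dn) = (26.5625−-25.3927)/(133.1352−81.1800) = 1.0000. V = [p*·26.5625 + (1−p*)·-25.3927]/1.1 = 11.3557. B = V − Δ·S = -96.8843.
(0,0): S=88.0000. Δ = (V_up−V_dn)/(S_up−S_dn) = (11.3557−-30.8843)/(108.2400−66.0000) = 1.0000. V = [p*·11.3557 + (1−p*)·-30.8843]/1.1 = -0.0766. B = V − Δ·S = -88.0766.
Self-financing check: at every node Δ·S+B equals the discounted successor values.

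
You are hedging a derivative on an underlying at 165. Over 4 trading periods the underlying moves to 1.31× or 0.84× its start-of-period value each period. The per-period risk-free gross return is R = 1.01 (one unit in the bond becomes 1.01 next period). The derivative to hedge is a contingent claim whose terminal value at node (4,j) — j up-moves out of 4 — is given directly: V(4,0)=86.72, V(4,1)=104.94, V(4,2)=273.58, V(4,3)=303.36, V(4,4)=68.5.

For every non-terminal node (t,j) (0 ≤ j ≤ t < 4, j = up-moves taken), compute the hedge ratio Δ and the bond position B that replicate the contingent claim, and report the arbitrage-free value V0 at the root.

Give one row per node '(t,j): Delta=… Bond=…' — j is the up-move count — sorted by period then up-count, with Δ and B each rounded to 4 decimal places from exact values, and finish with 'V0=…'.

(0,0): Delta=0.9467 Bond=16.0022
(1,0): Delta=1.3422 Bond=-38.6498
(1,1): Delta=0.4992 Bond=112.8893
(2,0): Delta=1.3141 Bond=-35.7726
(2,1): Delta=1.3739 Bond=-44.7958
(2,2): Delta=-0.4906 Bond=394.2782
(3,0): Delta=0.3964 Bond=53.6204
(3,1): Delta=2.3526 Bond=-194.5140
(3,2): Delta=0.2664 Bond=218.1744
(3,3): Delta=-1.3471 Bond=715.9503
V0=172.2064

Under the risk-neutral measure, an up-move has probability p* = (R−d)/(u−d) = 0.3617 and values discount at R = 1.01.
At expiry t=4: V(4,0)=86.7200, V(4,1)=104.9400, V(4,2)=273.5800, V(4,3)=303.3600, V(4,4)=68.5000
  t=3,j=0: stock 97.7962 → up 128.1130 (V=104.9400), down 82.1488 (V=86.7200). Price 92.3863; hedge Δ=0.3964, bond B=53.6204.
  t=3,j=1: stock 152.5154 → up 199.7952 (V=273.5800), down 128.1130 (V=104.9400). Price 164.2945; hedge Δ=2.3526, bond B=-194.5140.
  t=3,j=2: stock 237.8515 → up 311.5854 (V=303.3600), down 199.7952 (V=273.5800). Price 281.5361; hedge Δ=0.2664, bond B=218.1744.
  t=3,j=3: stock 370.9350 → up 485.9249 (V=68.5000), down 311.5854 (V=303.3600). Price 216.2482; hedge Δ=-1.3471, bond B=715.9503.
  t=2,j=0: stock 116.4240 → up 152.5154 (V=164.2945), down 97.7962 (V=92.3863). Price 117.2234; hedge Δ=1.3141, bond B=-35.7726.
  t=2,j=1: stock 181.5660 → up 237.8515 (V=281.5361), down 152.5154 (V=164.2945). Price 204.6545; hedge Δ=1.3739, bond B=-44.7958.
  t=2,j=2: stock 283.1565 → up 370.9350 (V=216.2482), down 237.8515 (V=281.5361). Price 255.3677; hedge Δ=-0.4906, bond B=394.2782.
  t=1,j=0: stock 138.6000 → up 181.5660 (V=204.6545), down 116.4240 (V=117.2234). Price 147.3737; hedge Δ=1.3422, bond B=-38.6498.
  t=1,j=1: stock 216.1500 → up 283.1565 (V=255.3677), down 181.5660 (V=204.6545). Price 220.7897; hedge Δ=0.4992, bond B=112.8893.
  t=0,j=0: stock 165.0000 → up 216.1500 (V=220.7897), down 138.6000 (V=147.3737). Price 172.2064; hedge Δ=0.9467, bond B=16.0022.
Check: Δ(0,0)·S0 + B(0,0) = 172.2064 = V0.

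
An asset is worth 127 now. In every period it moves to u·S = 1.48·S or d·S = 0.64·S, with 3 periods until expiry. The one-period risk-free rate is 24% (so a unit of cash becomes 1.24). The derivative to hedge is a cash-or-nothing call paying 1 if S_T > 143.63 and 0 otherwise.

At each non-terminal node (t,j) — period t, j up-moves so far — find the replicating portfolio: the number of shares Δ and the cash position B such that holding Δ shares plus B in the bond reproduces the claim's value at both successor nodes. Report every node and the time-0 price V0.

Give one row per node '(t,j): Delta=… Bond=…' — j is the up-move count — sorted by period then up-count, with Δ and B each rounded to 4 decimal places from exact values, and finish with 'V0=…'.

(0,0): Delta=0.0025 Bond=0.1045
(1,0): Delta=0.0084 Bond=-0.3539
(1,1): Delta=0.0015 Bond=0.3230
(2,0): Delta=0.0000 Bond=0.0000
(2,1): Delta=0.0099 Bond=-0.6144
(2,2): Delta=0.0000 Bond=0.8065
V0=0.4205

Under the risk-neutral measure, an up-move has probability p* = (R−d)/(u−d) = 0.7143 and values discount at R = 1.24.
At expiry t=3: V(3,0)=0.0000, V(3,1)=0.0000, V(3,2)=1.0000, V(3,3)=1.0000
  t=2,j=0: stock 52.0192 → up 76.9884 (V=0.0000), down 33.2923 (V=0.0000). Price 0.0000; hedge Δ=0.0000, bond B=0.0000.
  t=2,j=1: stock 120.2944 → up 178.0357 (V=1.0000), down 76.9884 (V=0.0000). Price 0.5760; hedge Δ=0.0099, bond B=-0.6144.
  t=2,j=2: stock 278.1808 → up 411.7076 (V=1.0000), down 178.0357 (V=1.0000). Price 0.8065; hedge Δ=0.0000, bond B=0.8065.
  t=1,j=0: stock 81.2800 → up 120.2944 (V=0.5760), down 52.0192 (V=0.0000). Price 0.3318; hedge Δ=0.0084, bond B=-0.3539.
  t=1,j=1: stock 187.9600 → up 278.1808 (V=0.8065), down 120.2944 (V=0.5760). Price 0.5973; hedge Δ=0.0015, bond B=0.3230.
  t=0,j=0: stock 127.0000 → up 187.9600 (V=0.5973), down 81.2800 (V=0.3318). Price 0.4205; hedge Δ=0.0025, bond B=0.1045.
Self-financing check: at every node Δ·S+B equals the discounted successor values.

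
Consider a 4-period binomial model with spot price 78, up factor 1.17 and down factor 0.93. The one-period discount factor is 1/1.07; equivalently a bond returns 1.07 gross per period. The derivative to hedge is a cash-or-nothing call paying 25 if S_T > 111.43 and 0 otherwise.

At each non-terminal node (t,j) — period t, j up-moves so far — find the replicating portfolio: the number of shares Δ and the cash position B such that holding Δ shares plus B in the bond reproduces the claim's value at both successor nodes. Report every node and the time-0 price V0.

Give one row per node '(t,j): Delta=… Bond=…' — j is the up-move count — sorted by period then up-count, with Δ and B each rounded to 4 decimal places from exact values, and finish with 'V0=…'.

Since d<R<u, set p* = (R−d)/(u−d) = 0.5833; price each node as the discounted p*-expectation of its children.
Terminal payoffs: V(4,0)=0.0000, V(4,1)=0.0000, V(4,2)=0.0000, V(4,3)=25.0000, V(4,4)=25.0000
  t=3,j=0: stock 62.7398 → up 73.4056 (V=0.0000), down 58.3481 (V=0.0000). Price 0.0000; hedge Δ=0.0000, bond B=0.0000.
  t=3,j=1: stock 78.9308 → up 92.3490 (V=0.0000), down 73.4056 (V=0.0000). Price 0.0000; hedge Δ=0.0000, bond B=0.0000.
  t=3,j=2: stock 99.3000 → up 116.1810 (V=25.0000), down 92.3490 (V=0.0000). Price 13.6293; hedge Δ=1.0490, bond B=-90.5374.
  t=3,j=3: stock 124.9258 → up 146.1632 (V=25.0000), down 116.1810 (V=25.0000). Price 23.3645; hedge Δ=0.0000, bond B=23.3645.
  t=2,j=0: stock 67.4622 → up 78.9308 (V=0.0000), down 62.7398 (V=0.0000). Price 0.0000; hedge Δ=0.0000, bond B=0.0000.
  t=2,j=1: stock 84.8718 → up 99.3000 (V=13.6293), down 78.9308 (V=0.0000). Price 7.4303; hedge Δ=0.6691, bond B=-49.3584.
  t=2,j=2: stock 106.7742 → up 124.9258 (V=23.3645), down 99.3000 (V=13.6293). Price 18.0450; hedge Δ=0.3799, bond B=-22.5183.
  t=1,j=0: stock 72.5400 → up 84.8718 (V=7.4303), down 67.4622 (V=0.0000). Price 4.0508; hedge Δ=0.4268, bond B=-26.9088.
  t=1,j=1: stock 91.2600 → up 106.7742 (V=18.0450), down 84.8718 (V=7.4303). Price 12.7310; hedge Δ=0.4846, bond B=-31.4969.
  t=0,j=0: stock 78.0000 → up 91.2600 (V=12.7310), down 72.5400 (V=4.0508). Price 8.5180; hedge Δ=0.4637, bond B=-27.6497.
The time-0 hedge costs 8.5180, which is the no-arbitrage price.

(0,0): Delta=0.4637 Bond=-27.6497
(1,0): Delta=0.4268 Bond=-26.9088
(1,1): Delta=0.4846 Bond=-31.4969
(2,0): Delta=0.0000 Bond=0.0000
(2,1): Delta=0.6691 Bond=-49.3584
(2,2): Delta=0.3799 Bond=-22.5183
(3,0): Delta=0.0000 Bond=0.0000
(3,1): Delta=0.0000 Bond=0.0000
(3,2): Delta=1.0490 Bond=-90.5374
(3,3): Delta=0.0000 Bond=23.3645
V0=8.5180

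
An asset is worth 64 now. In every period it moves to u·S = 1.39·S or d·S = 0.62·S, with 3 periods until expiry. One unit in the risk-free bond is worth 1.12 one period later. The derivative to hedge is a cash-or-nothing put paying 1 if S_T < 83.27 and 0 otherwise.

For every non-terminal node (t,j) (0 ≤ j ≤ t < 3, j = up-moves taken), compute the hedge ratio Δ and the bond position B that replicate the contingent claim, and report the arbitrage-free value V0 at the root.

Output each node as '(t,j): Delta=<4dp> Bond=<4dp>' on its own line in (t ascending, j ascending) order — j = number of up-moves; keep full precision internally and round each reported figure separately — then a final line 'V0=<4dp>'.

(0,0): Delta=-0.0068 Bond=0.9534
(1,0): Delta=0.0000 Bond=0.7972
(1,1): Delta=-0.0085 Bond=1.2140
(2,0): Delta=0.0000 Bond=0.8929
(2,1): Delta=0.0000 Bond=0.8929
(2,2): Delta=-0.0105 Bond=1.6118
V0=0.5169

Under the risk-neutral measure, an up-move has probability p* = (R−d)/(u−d) = 0.6494 and values discount at R = 1.12.
Payoff layer (t=3): V(3,0)=1.0000, V(3,1)=1.0000, V(3,2)=1.0000, V(3,3)=0.0000
Node (2,0) S=24.6016: V=(p*·1.0000+(1−p*)·1.0000)/1.12=0.8929; Δ=(1.0000−1.0000)/(34.1962−15.2530)=0.0000; B=V−Δ·S=0.8929
Node (2,1) S=55.1552: V=(p*·1.0000+(1−p*)·1.0000)/1.12=0.8929; Δ=(1.0000−1.0000)/(76.6657−34.1962)=0.0000; B=V−Δ·S=0.8929
Node (2,2) S=123.6544: V=(p*·0.0000+(1−p*)·1.0000)/1.12=0.3131; Δ=(0.0000−1.0000)/(171.8796−76.6657)=-0.0105; B=V−Δ·S=1.6118
Node (1,0) S=39.6800: V=(p*·0.8929+(1−p*)·0.8929)/1.12=0.7972; Δ=(0.8929−0.8929)/(55.1552−24.6016)=0.0000; B=V−Δ·S=0.7972
Node (1,1) S=88.9600: V=(p*·0.3131+(1−p*)·0.8929)/1.12=0.4611; Δ=(0.3131−0.8929)/(123.6544−55.1552)=-0.0085; B=V−Δ·S=1.2140
Node (0,0) S=64.0000: V=(p*·0.4611+(1−p*)·0.7972)/1.12=0.5169; Δ=(0.4611−0.7972)/(88.9600−39.6800)=-0.0068; B=V−Δ·S=0.9534
Each (Δ,B) replicates both successor values, so the strategy is self-financing and V0 is arbitrage-free.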